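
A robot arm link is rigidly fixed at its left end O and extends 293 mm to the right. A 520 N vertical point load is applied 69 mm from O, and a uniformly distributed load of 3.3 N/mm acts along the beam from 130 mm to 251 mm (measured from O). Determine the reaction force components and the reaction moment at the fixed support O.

O_x = 0, O_y = 919.3 N, M_O = 111900 N·mm

Resultant of the distributed load: 3.3 × 121 = 399.3 N at 190.5 mm from O.
ΣF_x = 0: O_x = 0.
ΣF_y = 0: O_y − 520 − 3.3·121 = 0 → O_y = 919.3 N.
ΣM about O: M_O − 520·69 − (3.3·121)·190.5 = 0 → M_O = 111900 N·mm.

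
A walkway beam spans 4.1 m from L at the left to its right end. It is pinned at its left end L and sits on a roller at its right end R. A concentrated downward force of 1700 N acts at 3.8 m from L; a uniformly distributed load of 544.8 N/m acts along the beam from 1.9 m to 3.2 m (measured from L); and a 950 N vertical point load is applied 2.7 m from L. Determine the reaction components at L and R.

L_x = 0, L_y = 716.5 N, R_y = 2642 N

Resultant of the distributed load: 544.8 × 1.3 = 708.24 N at 2.55 m from L.
Moments about L: R_y·4.1 − 1700·3.8 − (544.8·1.3)·2.55 − 950·2.7 = 0 → R_y = 10831.012/4.1 = 2641.71 ≈ 2642 N.
ΣF_y = 0: L_y + 2641.71 − 1700 − 544.8·1.3 − 950 = 0 → L_y = 716.5 N.
ΣF_x = 0: no horizontal applied forces, so L_x = 0.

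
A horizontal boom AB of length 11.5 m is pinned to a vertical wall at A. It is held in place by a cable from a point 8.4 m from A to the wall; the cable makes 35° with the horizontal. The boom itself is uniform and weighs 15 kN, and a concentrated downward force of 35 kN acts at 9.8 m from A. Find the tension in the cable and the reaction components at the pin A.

T = 89.09 kN, A_x = 72.98 kN, A_y = -1.101 kN

ΣM about A: T·sin35°·8.4 − 15·5.75 − 35·9.8 = 0 → T = 429.25/(8.4·0.573576) = 89.0923 ≈ 89.09 kN.
ΣF_x = 0: A_x − T·cos35° = 0 → A_x = 89.0923 × 0.819152 = 72.98 kN.
ΣF_y = 0: A_y + T·sin35° − 15 − 35 = 0 → A_y = 50 − 89.0923 × 0.573576 = -1.101 kN.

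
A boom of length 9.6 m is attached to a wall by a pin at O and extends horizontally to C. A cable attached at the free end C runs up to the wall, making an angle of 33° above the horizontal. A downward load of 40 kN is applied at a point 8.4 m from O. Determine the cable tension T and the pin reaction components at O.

ΣM about O: T·sin33°·9.6 − 40·8.4 = 0 → T = 336/(9.6·0.544639) = 64.2628 ≈ 64.26 kN.
ΣF_x = 0: O_x − T·cos33° = 0 → O_x = 64.2628 × 0.838671 = 53.90 kN.
ΣF_y = 0: O_y + T·sin33° − 40 = 0 → O_y = 40 − 64.2628 × 0.544639 = 5.000 kN.

T = 64.26 kN, O_x = 53.90 kN, O_y = 5.000 kN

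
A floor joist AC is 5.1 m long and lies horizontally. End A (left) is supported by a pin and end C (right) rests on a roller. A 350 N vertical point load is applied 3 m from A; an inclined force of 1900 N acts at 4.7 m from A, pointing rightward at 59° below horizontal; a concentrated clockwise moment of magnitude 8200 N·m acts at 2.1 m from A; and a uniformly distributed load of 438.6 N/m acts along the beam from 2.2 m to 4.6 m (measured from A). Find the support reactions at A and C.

A_x = -978.6 N, A_y = -985.1 N, C_y = 4016 N

Resultant of the distributed load: 438.6 × 2.4 = 1052.64 N at 3.4 m from A.
Taking moments about A: C_y·5.1 − 350·3 − 1900·sin59°·4.7 − 8200 − (438.6·2.4)·3.4 = 0 → C_y = 20483.5/5.1 = 4016.37 ≈ 4016 N.
ΣF_y = 0: A_y + 4016.37 − 350 − 1900·sin59° − 438.6·2.4 = 0 → A_y = -985.1 N.
ΣF_x = 0: A_x + 1900·cos59° = 0 → A_x = -978.6 N.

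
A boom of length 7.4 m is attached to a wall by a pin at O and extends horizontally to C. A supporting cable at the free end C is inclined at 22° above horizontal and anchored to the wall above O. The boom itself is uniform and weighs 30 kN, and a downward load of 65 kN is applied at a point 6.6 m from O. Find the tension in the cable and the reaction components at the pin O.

ΣM about O: T·sin22°·7.4 − 30·3.7 − 65·6.6 = 0 → T = 540/(7.4·0.374607) = 194.799 ≈ 194.8 kN.
ΣF_x = 0: O_x − T·cos22° = 0 → O_x = 194.799 × 0.927184 = 180.6 kN.
ΣF_y = 0: O_y + T·sin22° − 30 − 65 = 0 → O_y = 95 − 194.799 × 0.374607 = 22.03 kN.

T = 194.8 kN, O_x = 180.6 kN, O_y = 22.03 kN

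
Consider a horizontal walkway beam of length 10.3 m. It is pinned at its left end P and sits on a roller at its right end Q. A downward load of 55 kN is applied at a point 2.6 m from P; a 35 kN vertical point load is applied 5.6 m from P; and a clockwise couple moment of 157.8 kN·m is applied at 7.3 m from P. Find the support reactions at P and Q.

Moments about P: Q_y·10.3 − 55·2.6 − 35·5.6 − 157.8 = 0 → Q_y = 496.8/10.3 = 48.233 ≈ 48.23 kN.
ΣF_y = 0: P_y + 48.233 − 55 − 35 = 0 → P_y = 41.77 kN.
ΣF_x = 0: no horizontal applied forces, so P_x = 0.

P_x = 0, P_y = 41.77 kN, Q_y = 48.23 kN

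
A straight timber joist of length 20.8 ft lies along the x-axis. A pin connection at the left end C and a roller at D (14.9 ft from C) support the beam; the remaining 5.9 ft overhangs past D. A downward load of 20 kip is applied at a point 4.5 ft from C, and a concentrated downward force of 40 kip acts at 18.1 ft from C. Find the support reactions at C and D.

Taking moments about C: D_y·14.9 − 20·4.5 − 40·18.1 = 0 → D_y = 814/14.9 = 54.6309 ≈ 54.63 kip.
ΣF_y = 0: C_y + 54.6309 − 20 − 40 = 0 → C_y = 5.369 kip.
ΣF_x = 0: no horizontal applied forces, so C_x = 0.

C_x = 0, C_y = 5.369 kip, D_y = 54.63 kip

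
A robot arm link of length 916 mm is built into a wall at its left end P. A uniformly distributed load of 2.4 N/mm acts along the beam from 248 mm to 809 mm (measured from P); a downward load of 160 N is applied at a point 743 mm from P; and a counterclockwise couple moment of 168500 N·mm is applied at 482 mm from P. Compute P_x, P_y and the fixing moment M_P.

P_x = 0, P_y = 1506 N, M_P = 662000 N·mm

Resultant of the distributed load: 2.4 × 561 = 1346.4 N at 528.5 mm from P.
ΣF_x = 0: P_x = 0.
ΣF_y = 0: P_y − 2.4·561 − 160 = 0 → P_y = 1506 N.
ΣM about P: M_P − (2.4·561)·528.5 − 160·743 + 168500 = 0 → M_P = 662000 N·mm.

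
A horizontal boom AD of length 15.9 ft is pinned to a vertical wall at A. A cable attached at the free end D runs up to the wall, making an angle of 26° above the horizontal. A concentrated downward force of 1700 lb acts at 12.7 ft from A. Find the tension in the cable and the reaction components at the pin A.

T = 3098 lb, A_x = 2784 lb, A_y = 342.1 lb

ΣM about A: T·sin26°·15.9 − 1700·12.7 = 0 → T = 21590/(15.9·0.438371) = 3097.52 ≈ 3098 lb.
ΣF_x = 0: A_x − T·cos26° = 0 → A_x = 3097.52 × 0.898794 = 2784 lb.
ΣF_y = 0: A_y + T·sin26° − 1700 = 0 → A_y = 1700 − 3097.52 × 0.438371 = 342.1 lb.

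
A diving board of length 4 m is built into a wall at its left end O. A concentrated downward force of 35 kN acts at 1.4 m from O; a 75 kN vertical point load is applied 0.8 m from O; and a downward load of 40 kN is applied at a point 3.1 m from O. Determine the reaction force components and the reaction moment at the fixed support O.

O_x = 0, O_y = 150.0 kN, M_O = 233.0 kN·m

ΣF_x = 0: O_x = 0.
ΣF_y = 0: O_y − 35 − 75 − 40 = 0 → O_y = 150.0 kN.
ΣM about O: M_O − 35·1.4 − 75·0.8 − 40·3.1 = 0 → M_O = 233.0 kN·m.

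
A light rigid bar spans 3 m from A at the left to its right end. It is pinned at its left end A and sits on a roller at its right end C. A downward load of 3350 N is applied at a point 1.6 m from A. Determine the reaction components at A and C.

A_x = 0, A_y = 1563 N, C_y = 1787 N

Taking moments about A: C_y·3 − 3350·1.6 = 0 → C_y = 5360/3 = 1786.67 ≈ 1787 N.
ΣF_y = 0: A_y + 1786.67 − 3350 = 0 → A_y = 1563 N.
ΣF_x = 0: no horizontal applied forces, so A_x = 0.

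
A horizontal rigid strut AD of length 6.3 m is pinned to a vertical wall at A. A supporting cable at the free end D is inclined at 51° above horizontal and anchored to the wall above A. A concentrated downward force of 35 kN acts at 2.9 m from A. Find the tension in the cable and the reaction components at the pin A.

T = 20.73 kN, A_x = 13.05 kN, A_y = 18.89 kN

ΣM about A: T·sin51°·6.3 − 35·2.9 = 0 → T = 101.5/(6.3·0.777146) = 20.7311 ≈ 20.73 kN.
ΣF_x = 0: A_x − T·cos51° = 0 → A_x = 20.7311 × 0.62932 = 13.05 kN.
ΣF_y = 0: A_y + T·sin51° − 35 = 0 → A_y = 35 − 20.7311 × 0.777146 = 18.89 kN.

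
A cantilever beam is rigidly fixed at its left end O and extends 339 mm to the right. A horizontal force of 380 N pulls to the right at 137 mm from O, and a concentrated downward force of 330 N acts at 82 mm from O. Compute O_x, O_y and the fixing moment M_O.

O_x = -380.0 N, O_y = 330.0 N, M_O = 27060 N·mm

ΣF_x = 0: O_x + 380 = 0 → O_x = -380.0 N.
ΣF_y = 0: O_y − 330 = 0 → O_y = 330.0 N.
ΣM about O: M_O − 330·82 = 0 → M_O = 27060 N·mm.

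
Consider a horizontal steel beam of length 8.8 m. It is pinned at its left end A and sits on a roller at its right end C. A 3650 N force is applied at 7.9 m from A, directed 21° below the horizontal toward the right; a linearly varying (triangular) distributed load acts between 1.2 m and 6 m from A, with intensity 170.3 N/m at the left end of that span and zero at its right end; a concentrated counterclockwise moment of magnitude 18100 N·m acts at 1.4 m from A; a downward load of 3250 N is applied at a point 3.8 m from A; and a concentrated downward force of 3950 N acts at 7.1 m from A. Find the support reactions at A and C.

A_x = -3408 N, A_y = 5079 N, C_y = 3838 N

Resultant of the triangular load: ½ × 170.3 × 4.8 = 408.72 N, acting at 2.8 m from A (one-third of the span from the peak).
Taking moments about A: C_y·8.8 − 3650·sin21°·7.9 − (½·170.3·4.8)·2.8 + 18100 − 3250·3.8 − 3950·7.1 = 0 → C_y = 33773/8.8 = 3837.84 ≈ 3838 N.
ΣF_y = 0: A_y + 3837.84 − 3650·sin21° − ½·170.3·4.8 − 3250 − 3950 = 0 → A_y = 5079 N.
ΣF_x = 0: A_x + 3650·cos21° = 0 → A_x = -3408 N.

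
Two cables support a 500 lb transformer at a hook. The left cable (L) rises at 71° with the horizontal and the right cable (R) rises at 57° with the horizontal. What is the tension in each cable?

ΣF_x = 0: −T_L·cos71° + T_R·cos57° = 0 → T_R = 0.597769·T_L.
ΣF_y = 0: T_L·sin71° + T_R·sin57° = 500.
Substitute: T_L·(0.945519 + 0.597769·0.838671) = 500 → T_L = 345.578 ≈ 345.6 lb.
Then T_R = 0.597769 × 345.578 = 206.6 lb.

T_L = 345.6 lb, T_R = 206.6 lb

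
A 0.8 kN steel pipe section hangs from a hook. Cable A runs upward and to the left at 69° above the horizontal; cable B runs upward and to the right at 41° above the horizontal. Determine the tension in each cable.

ΣF_x = 0: −T_A·cos69° + T_B·cos41° = 0 → T_B = 0.474842·T_A.
ΣF_y = 0: T_A·sin69° + T_B·sin41° = 0.8.
Substitute: T_A·(0.93358 + 0.474842·0.656059) = 0.8 → T_A = 0.642516 ≈ 0.6425 kN.
Then T_B = 0.474842 × 0.642516 = 0.3051 kN.

T_A = 0.6425 kN, T_B = 0.3051 kN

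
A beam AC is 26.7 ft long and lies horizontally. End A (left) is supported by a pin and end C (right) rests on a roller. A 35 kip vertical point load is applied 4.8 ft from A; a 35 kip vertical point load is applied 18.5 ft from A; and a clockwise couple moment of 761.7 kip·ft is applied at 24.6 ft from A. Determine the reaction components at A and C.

A_x = 0, A_y = 10.93 kip, C_y = 59.07 kip

ΣM about A: C_y·26.7 − 35·4.8 − 35·18.5 − 761.7 = 0 → C_y = 1577.2/26.7 = 59.0712 ≈ 59.07 kip.
ΣF_y = 0: A_y + 59.0712 − 35 − 35 = 0 → A_y = 10.93 kip.
ΣF_x = 0: no horizontal applied forces, so A_x = 0.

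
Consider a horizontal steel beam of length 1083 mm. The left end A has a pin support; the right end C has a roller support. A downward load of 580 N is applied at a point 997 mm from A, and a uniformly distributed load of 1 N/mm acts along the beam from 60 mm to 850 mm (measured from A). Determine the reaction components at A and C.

A_x = 0, A_y = 504.2 N, C_y = 865.8 N

Resultant of the distributed load: 1 × 790 = 790 N at 455 mm from A.
Taking moments about A: C_y·1083 − 580·997 − (1·790)·455 = 0 → C_y = 937710/1083 = 865.845 ≈ 865.8 N.
ΣF_y = 0: A_y + 865.845 − 580 − 1·790 = 0 → A_y = 504.2 N.
ΣF_x = 0: no horizontal applied forces, so A_x = 0.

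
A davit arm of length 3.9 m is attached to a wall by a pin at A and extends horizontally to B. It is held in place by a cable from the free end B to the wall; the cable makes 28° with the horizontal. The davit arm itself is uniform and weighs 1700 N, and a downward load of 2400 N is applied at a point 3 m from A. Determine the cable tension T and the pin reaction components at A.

T = 5743 N, A_x = 5071 N, A_y = 1404 N

ΣM about A: T·sin28°·3.9 − 1700·1.95 − 2400·3 = 0 → T = 10515/(3.9·0.469472) = 5742.95 ≈ 5743 N.
ΣF_x = 0: A_x − T·cos28° = 0 → A_x = 5742.95 × 0.882948 = 5071 N.
ΣF_y = 0: A_y + T·sin28° − 1700 − 2400 = 0 → A_y = 4100 − 5742.95 × 0.469472 = 1404 N.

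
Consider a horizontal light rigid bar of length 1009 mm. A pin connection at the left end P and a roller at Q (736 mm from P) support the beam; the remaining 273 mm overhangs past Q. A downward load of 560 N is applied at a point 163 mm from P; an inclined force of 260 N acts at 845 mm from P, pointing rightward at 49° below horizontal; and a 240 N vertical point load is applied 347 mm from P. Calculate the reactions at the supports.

P_x = -170.6 N, P_y = 533.8 N, Q_y = 462.5 N

Moments about P: Q_y·736 − 560·163 − 260·sin49°·845 − 240·347 = 0 → Q_y = 340370/736 = 462.459 ≈ 462.5 N.
ΣF_y = 0: P_y + 462.459 − 560 − 260·sin49° − 240 = 0 → P_y = 533.8 N.
ΣF_x = 0: P_x + 260·cos49° = 0 → P_x = -170.6 N.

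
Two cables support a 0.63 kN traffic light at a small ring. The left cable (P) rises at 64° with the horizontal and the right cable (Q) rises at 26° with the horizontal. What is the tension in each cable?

T_P = 0.5662 kN, T_Q = 0.2762 kN

ΣF_x = 0: −T_P·cos64° + T_Q·cos26° = 0 → T_Q = 0.487733·T_P.
ΣF_y = 0: T_P·sin64° + T_Q·sin26° = 0.63.
Substitute: T_P·(0.898794 + 0.487733·0.438371) = 0.63 → T_P = 0.56624 ≈ 0.5662 kN.
Then T_Q = 0.487733 × 0.56624 = 0.2762 kN.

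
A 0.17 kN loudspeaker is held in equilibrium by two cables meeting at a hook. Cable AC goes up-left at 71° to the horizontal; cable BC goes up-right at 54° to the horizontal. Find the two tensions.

T_AC = 0.1220 kN, T_BC = 0.06757 kN

ΣF_x = 0: −T_AC·cos71° + T_BC·cos54° = 0 → T_BC = 0.55389·T_AC.
ΣF_y = 0: T_AC·sin71° + T_BC·sin54° = 0.17.
Substitute: T_AC·(0.945519 + 0.55389·0.809017) = 0.17 → T_AC = 0.121984 ≈ 0.1220 kN.
Then T_BC = 0.55389 × 0.121984 = 0.06757 kN.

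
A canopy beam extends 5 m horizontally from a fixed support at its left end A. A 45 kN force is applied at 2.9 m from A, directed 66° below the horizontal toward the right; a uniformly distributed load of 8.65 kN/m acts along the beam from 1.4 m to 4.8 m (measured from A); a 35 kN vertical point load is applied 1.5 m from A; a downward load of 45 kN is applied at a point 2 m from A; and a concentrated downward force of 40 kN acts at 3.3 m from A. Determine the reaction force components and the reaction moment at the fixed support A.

A_x = -18.30 kN, A_y = 190.5 kN, M_A = 484.9 kN·m

Resultant of the distributed load: 8.65 × 3.4 = 29.41 kN at 3.1 m from A.
ΣF_x = 0: A_x + 45·cos66° = 0 → A_x = -18.30 kN.
ΣF_y = 0: A_y − 45·sin66° − 8.65·3.4 − 35 − 45 − 40 = 0 → A_y = 190.5 kN.
ΣM about A: M_A − 45·sin66°·2.9 − (8.65·3.4)·3.1 − 35·1.5 − 45·2 − 40·3.3 = 0 → M_A = 484.9 kN·m.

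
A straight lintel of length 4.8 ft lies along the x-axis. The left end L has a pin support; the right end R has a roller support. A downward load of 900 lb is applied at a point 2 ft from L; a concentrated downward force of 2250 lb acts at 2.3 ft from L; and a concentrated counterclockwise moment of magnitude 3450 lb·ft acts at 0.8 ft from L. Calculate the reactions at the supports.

Moments about L: R_y·4.8 − 900·2 − 2250·2.3 + 3450 = 0 → R_y = 3525/4.8 = 734.375 ≈ 734.4 lb.
ΣF_y = 0: L_y + 734.375 − 900 − 2250 = 0 → L_y = 2416 lb.
ΣF_x = 0: no horizontal applied forces, so L_x = 0.

L_x = 0, L_y = 2416 lb, R_y = 734.4 lb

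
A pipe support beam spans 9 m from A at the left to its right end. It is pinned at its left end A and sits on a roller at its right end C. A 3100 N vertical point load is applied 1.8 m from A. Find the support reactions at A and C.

Taking moments about A: C_y·9 − 3100·1.8 = 0 → C_y = 5580/9 = 620.0 N.
ΣF_y = 0: A_y + 620 − 3100 = 0 → A_y = 2480 N.
ΣF_x = 0: no horizontal applied forces, so A_x = 0.

A_x = 0, A_y = 2480 N, C_y = 620.0 N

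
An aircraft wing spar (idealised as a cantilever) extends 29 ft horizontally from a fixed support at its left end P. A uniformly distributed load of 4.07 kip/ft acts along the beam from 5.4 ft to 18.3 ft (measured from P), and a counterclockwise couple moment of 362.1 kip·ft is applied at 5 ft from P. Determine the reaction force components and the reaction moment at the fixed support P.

P_x = 0, P_y = 52.50 kip, M_P = 260.1 kip·ft

Resultant of the distributed load: 4.07 × 12.9 = 52.503 kip at 11.85 ft from P.
ΣF_x = 0: P_x = 0.
ΣF_y = 0: P_y − 4.07·12.9 = 0 → P_y = 52.50 kip.
ΣM about P: M_P − (4.07·12.9)·11.85 + 362.1 = 0 → M_P = 260.1 kip·ft.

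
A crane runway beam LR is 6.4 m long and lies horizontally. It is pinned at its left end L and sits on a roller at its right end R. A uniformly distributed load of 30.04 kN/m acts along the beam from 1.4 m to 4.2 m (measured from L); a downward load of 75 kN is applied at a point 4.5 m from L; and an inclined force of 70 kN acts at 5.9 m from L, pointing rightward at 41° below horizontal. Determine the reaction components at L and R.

L_x = -52.83 kN, L_y = 73.17 kN, R_y = 131.9 kN

Resultant of the distributed load: 30.04 × 2.8 = 84.112 kN at 2.8 m from L.
Moments about L: R_y·6.4 − (30.04·2.8)·2.8 − 75·4.5 − 70·sin41°·5.9 = 0 → R_y = 843.966/6.4 = 131.87 ≈ 131.9 kN.
ΣF_y = 0: L_y + 131.87 − 30.04·2.8 − 75 − 70·sin41° = 0 → L_y = 73.17 kN.
ΣF_x = 0: L_x + 70·cos41° = 0 → L_x = -52.83 kN.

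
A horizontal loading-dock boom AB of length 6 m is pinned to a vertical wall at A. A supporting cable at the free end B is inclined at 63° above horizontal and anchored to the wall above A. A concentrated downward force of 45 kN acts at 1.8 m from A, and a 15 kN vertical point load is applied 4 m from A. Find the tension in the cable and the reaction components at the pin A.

T = 26.37 kN, A_x = 11.97 kN, A_y = 36.50 kN

ΣM about A: T·sin63°·6 − 45·1.8 − 15·4 = 0 → T = 141/(6·0.891007) = 26.3747 ≈ 26.37 kN.
ΣF_x = 0: A_x − T·cos63° = 0 → A_x = 26.3747 × 0.45399 = 11.97 kN.
ΣF_y = 0: A_y + T·sin63° − 45 − 15 = 0 → A_y = 60 − 26.3747 × 0.891007 = 36.50 kN.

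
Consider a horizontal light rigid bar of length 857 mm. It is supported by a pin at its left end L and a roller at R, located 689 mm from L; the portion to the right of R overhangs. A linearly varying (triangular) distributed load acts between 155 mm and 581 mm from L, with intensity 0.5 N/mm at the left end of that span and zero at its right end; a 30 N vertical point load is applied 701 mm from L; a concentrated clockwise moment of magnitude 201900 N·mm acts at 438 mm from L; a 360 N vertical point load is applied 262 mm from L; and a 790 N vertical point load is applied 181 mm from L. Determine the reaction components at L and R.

L_x = 0, L_y = 572.6 N, R_y = 713.9 N

Resultant of the triangular load: ½ × 0.5 × 426 = 106.5 N, acting at 297 mm from L (one-third of the span from the peak).
Moments about L: R_y·689 − (½·0.5·426)·297 − 30·701 − 201900 − 360·262 − 790·181 = 0 → R_y = 491870.5/689 = 713.89 ≈ 713.9 N.
ΣF_y = 0: L_y + 713.89 − ½·0.5·426 − 30 − 360 − 790 = 0 → L_y = 572.6 N.
ΣF_x = 0: no horizontal applied forces, so L_x = 0.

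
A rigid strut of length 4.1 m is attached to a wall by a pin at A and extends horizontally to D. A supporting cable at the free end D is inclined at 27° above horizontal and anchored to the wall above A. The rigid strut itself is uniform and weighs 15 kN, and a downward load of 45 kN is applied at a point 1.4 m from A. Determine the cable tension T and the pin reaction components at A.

T = 50.37 kN, A_x = 44.88 kN, A_y = 37.13 kN

ΣM about A: T·sin27°·4.1 − 15·2.05 − 45·1.4 = 0 → T = 93.75/(4.1·0.45399) = 50.3664 ≈ 50.37 kN.
ΣF_x = 0: A_x − T·cos27° = 0 → A_x = 50.3664 × 0.891007 = 44.88 kN.
ΣF_y = 0: A_y + T·sin27° − 15 − 45 = 0 → A_y = 60 − 50.3664 × 0.45399 = 37.13 kN.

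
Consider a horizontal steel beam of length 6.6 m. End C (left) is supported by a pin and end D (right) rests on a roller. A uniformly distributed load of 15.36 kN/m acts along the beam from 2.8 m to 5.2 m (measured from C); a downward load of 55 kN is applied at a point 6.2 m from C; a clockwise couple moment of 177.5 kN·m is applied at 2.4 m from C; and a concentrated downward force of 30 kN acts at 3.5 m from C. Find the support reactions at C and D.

C_x = 0, C_y = 5.052 kN, D_y = 116.8 kN

Resultant of the distributed load: 15.36 × 2.4 = 36.864 kN at 4 m from C.
Moments about C: D_y·6.6 − (15.36·2.4)·4 − 55·6.2 − 177.5 − 30·3.5 = 0 → D_y = 770.956/6.6 = 116.812 ≈ 116.8 kN.
ΣF_y = 0: C_y + 116.812 − 15.36·2.4 − 55 − 30 = 0 → C_y = 5.052 kN.
ΣF_x = 0: no horizontal applied forces, so C_x = 0.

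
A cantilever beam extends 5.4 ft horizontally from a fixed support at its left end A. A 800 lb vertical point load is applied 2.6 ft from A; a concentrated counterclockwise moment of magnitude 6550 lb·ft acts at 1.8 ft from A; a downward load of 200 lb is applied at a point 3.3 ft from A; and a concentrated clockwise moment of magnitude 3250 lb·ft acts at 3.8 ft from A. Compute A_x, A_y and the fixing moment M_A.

A_x = 0, A_y = 1000 lb, M_A = -560.0 lb·ft

ΣF_x = 0: A_x = 0.
ΣF_y = 0: A_y − 800 − 200 = 0 → A_y = 1000 lb.
ΣM about A: M_A − 800·2.6 + 6550 − 200·3.3 − 3250 = 0 → M_A = -560.0 lb·ft.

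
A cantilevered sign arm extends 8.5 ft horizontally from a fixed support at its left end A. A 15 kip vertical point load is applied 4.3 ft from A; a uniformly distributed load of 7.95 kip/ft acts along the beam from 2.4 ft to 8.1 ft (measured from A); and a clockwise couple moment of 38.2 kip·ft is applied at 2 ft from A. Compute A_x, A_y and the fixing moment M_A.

Resultant of the distributed load: 7.95 × 5.7 = 45.315 kip at 5.25 ft from A.
ΣF_x = 0: A_x = 0.
ΣF_y = 0: A_y − 15 − 7.95·5.7 = 0 → A_y = 60.31 kip.
ΣM about A: M_A − 15·4.3 − (7.95·5.7)·5.25 − 38.2 = 0 → M_A = 340.6 kip·ft.

A_x = 0, A_y = 60.31 kip, M_A = 340.6 kip·ft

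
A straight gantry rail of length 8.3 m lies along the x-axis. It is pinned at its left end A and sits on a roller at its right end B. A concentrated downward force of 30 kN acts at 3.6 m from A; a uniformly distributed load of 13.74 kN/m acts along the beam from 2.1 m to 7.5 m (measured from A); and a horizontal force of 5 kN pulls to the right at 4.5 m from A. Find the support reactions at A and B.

A_x = -5.000 kN, A_y = 48.28 kN, B_y = 55.92 kN

Resultant of the distributed load: 13.74 × 5.4 = 74.196 kN at 4.8 m from A.
Moments about A: B_y·8.3 − 30·3.6 − (13.74·5.4)·4.8 = 0 → B_y = 464.1408/8.3 = 55.9206 ≈ 55.92 kN.
ΣF_y = 0: A_y + 55.9206 − 30 − 13.74·5.4 = 0 → A_y = 48.28 kN.
ΣF_x = 0: A_x + 5 = 0 → A_x = -5.000 kN.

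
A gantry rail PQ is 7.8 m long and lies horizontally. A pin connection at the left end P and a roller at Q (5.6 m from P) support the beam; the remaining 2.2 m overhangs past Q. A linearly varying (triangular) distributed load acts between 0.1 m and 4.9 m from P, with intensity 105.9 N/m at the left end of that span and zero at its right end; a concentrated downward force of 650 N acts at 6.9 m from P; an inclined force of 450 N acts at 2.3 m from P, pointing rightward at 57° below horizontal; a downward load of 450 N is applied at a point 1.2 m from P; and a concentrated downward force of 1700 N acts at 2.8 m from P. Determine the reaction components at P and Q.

P_x = -245.1 N, P_y = 1452 N, Q_y = 1979 N

Resultant of the triangular load: ½ × 105.9 × 4.8 = 254.16 N, acting at 1.7 m from P (one-third of the span from the peak).
Taking moments about P: Q_y·5.6 − (½·105.9·4.8)·1.7 − 650·6.9 − 450·sin57°·2.3 − 450·1.2 − 1700·2.8 = 0 → Q_y = 11085.1/5.6 = 1979.48 ≈ 1979 N.
ΣF_y = 0: P_y + 1979.48 − ½·105.9·4.8 − 650 − 450·sin57° − 450 − 1700 = 0 → P_y = 1452 N.
ΣF_x = 0: P_x + 450·cos57° = 0 → P_x = -245.1 N.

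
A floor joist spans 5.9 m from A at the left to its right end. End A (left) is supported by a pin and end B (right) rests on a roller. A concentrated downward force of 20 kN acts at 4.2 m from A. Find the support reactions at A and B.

A_x = 0, A_y = 5.763 kN, B_y = 14.24 kN

Taking moments about A: B_y·5.9 − 20·4.2 = 0 → B_y = 84/5.9 = 14.2373 ≈ 14.24 kN.
ΣF_y = 0: A_y + 14.2373 − 20 = 0 → A_y = 5.763 kN.
ΣF_x = 0: no horizontal applied forces, so A_x = 0.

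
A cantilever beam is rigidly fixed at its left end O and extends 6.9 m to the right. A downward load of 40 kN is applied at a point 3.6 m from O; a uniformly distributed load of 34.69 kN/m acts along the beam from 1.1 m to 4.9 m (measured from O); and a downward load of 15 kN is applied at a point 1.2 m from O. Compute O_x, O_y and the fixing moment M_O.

O_x = 0, O_y = 186.8 kN, M_O = 557.5 kN·m

Resultant of the distributed load: 34.69 × 3.8 = 131.822 kN at 3 m from O.
ΣF_x = 0: O_x = 0.
ΣF_y = 0: O_y − 40 − 34.69·3.8 − 15 = 0 → O_y = 186.8 kN.
ΣM about O: M_O − 40·3.6 − (34.69·3.8)·3 − 15·1.2 = 0 → M_O = 557.5 kN·m.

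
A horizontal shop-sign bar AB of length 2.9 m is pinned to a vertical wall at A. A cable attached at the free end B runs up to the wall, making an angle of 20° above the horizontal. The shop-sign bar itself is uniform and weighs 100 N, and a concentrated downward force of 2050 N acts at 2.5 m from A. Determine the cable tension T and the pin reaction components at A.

ΣM about A: T·sin20°·2.9 − 100·1.45 − 2050·2.5 = 0 → T = 5270/(2.9·0.34202) = 5313.26 ≈ 5313 N.
ΣF_x = 0: A_x − T·cos20° = 0 → A_x = 5313.26 × 0.939693 = 4993 N.
ΣF_y = 0: A_y + T·sin20° − 100 − 2050 = 0 → A_y = 2150 − 5313.26 × 0.34202 = 332.8 N.

T = 5313 N, A_x = 4993 N, A_y = 332.8 N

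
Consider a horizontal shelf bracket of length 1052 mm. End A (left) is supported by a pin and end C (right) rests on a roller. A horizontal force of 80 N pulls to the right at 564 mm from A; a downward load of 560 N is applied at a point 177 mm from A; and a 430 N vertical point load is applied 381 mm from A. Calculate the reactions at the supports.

A_x = -80.00 N, A_y = 740.0 N, C_y = 250.0 N

Moments about A: C_y·1052 − 560·177 − 430·381 = 0 → C_y = 262950/1052 = 249.952 ≈ 250.0 N.
ΣF_y = 0: A_y + 249.952 − 560 − 430 = 0 → A_y = 740.0 N.
ΣF_x = 0: A_x + 80 = 0 → A_x = -80.00 N.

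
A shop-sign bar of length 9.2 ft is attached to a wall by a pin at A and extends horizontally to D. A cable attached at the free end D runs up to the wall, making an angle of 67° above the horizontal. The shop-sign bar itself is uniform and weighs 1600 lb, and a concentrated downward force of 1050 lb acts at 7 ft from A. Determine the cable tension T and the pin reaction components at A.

T = 1737 lb, A_x = 678.7 lb, A_y = 1051 lb

ΣM about A: T·sin67°·9.2 − 1600·4.6 − 1050·7 = 0 → T = 14710/(9.2·0.920505) = 1737 lb.
ΣF_x = 0: A_x − T·cos67° = 0 → A_x = 1737 × 0.390731 = 678.7 lb.
ΣF_y = 0: A_y + T·sin67° − 1600 − 1050 = 0 → A_y = 2650 − 1737 × 0.920505 = 1051 lb.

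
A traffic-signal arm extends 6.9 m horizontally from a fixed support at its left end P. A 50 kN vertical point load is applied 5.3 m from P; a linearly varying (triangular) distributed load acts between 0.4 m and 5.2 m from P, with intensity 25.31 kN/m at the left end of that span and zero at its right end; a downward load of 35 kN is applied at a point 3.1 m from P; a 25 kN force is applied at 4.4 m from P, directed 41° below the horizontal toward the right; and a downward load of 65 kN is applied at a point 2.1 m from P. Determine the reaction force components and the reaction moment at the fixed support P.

P_x = -18.87 kN, P_y = 227.1 kN, M_P = 703.7 kN·m

Resultant of the triangular load: ½ × 25.31 × 4.8 = 60.744 kN, acting at 2 m from P (one-third of the span from the peak).
ΣF_x = 0: P_x + 25·cos41° = 0 → P_x = -18.87 kN.
ΣF_y = 0: P_y − 50 − ½·25.31·4.8 − 35 − 25·sin41° − 65 = 0 → P_y = 227.1 kN.
ΣM about P: M_P − 50·5.3 − (½·25.31·4.8)·2 − 35·3.1 − 25·sin41°·4.4 − 65·2.1 = 0 → M_P = 703.7 kN·m.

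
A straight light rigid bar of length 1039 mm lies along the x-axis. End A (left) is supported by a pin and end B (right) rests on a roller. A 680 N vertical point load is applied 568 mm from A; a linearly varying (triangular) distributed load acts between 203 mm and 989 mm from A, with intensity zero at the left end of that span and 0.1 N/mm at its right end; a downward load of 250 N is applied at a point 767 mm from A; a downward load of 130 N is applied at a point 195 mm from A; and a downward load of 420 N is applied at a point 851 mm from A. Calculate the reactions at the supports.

A_x = 0, A_y = 567.1 N, B_y = 952.2 N

Resultant of the triangular load: ½ × 0.1 × 786 = 39.3 N, acting at 727 mm from A (one-third of the span from the peak).
Moments about A: B_y·1039 − 680·568 − (½·0.1·786)·727 − 250·767 − 130·195 − 420·851 = 0 → B_y = 989331.1/1039 = 952.195 ≈ 952.2 N.
ΣF_y = 0: A_y + 952.195 − 680 − ½·0.1·786 − 250 − 130 − 420 = 0 → A_y = 567.1 N.
ΣF_x = 0: no horizontal applied forces, so A_x = 0.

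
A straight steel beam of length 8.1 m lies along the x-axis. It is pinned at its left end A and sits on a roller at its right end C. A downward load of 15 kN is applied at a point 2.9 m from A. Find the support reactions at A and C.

Moments about A: C_y·8.1 − 15·2.9 = 0 → C_y = 43.5/8.1 = 5.37037 ≈ 5.370 kN.
ΣF_y = 0: A_y + 5.37037 − 15 = 0 → A_y = 9.630 kN.
ΣF_x = 0: no horizontal applied forces, so A_x = 0.

A_x = 0, A_y = 9.630 kN, C_y = 5.370 kN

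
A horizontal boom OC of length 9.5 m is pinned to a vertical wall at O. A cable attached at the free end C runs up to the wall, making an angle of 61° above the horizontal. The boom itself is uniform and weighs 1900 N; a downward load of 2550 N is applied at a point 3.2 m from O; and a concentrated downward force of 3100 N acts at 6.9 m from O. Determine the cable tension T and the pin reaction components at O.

ΣM about O: T·sin61°·9.5 − 1900·4.75 − 2550·3.2 − 3100·6.9 = 0 → T = 38575/(9.5·0.87462) = 4642.62 ≈ 4643 N.
ΣF_x = 0: O_x − T·cos61° = 0 → O_x = 4642.62 × 0.48481 = 2251 N.
ΣF_y = 0: O_y + T·sin61° − 1900 − 2550 − 3100 = 0 → O_y = 7550 − 4642.62 × 0.87462 = 3489 N.

T = 4643 N, O_x = 2251 N, O_y = 3489 N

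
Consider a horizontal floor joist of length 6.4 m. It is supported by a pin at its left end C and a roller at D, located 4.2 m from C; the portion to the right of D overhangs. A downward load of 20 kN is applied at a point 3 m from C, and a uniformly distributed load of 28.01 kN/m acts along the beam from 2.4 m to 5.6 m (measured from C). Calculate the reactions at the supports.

C_x = 0, C_y = 9.982 kN, D_y = 99.65 kN

Resultant of the distributed load: 28.01 × 3.2 = 89.632 kN at 4 m from C.
Taking moments about C: D_y·4.2 − 20·3 − (28.01·3.2)·4 = 0 → D_y = 418.528/4.2 = 99.6495 ≈ 99.65 kN.
ΣF_y = 0: C_y + 99.6495 − 20 − 28.01·3.2 = 0 → C_y = 9.982 kN.
ΣF_x = 0: no horizontal applied forces, so C_x = 0.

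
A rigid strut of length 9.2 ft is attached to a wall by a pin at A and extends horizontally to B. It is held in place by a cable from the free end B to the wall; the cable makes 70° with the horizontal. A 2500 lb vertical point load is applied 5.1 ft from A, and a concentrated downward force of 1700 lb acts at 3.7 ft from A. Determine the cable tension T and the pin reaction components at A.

T = 2202 lb, A_x = 753.3 lb, A_y = 2130 lb

ΣM about A: T·sin70°·9.2 − 2500·5.1 − 1700·3.7 = 0 → T = 19040/(9.2·0.939693) = 2202.38 ≈ 2202 lb.
ΣF_x = 0: A_x − T·cos70° = 0 → A_x = 2202.38 × 0.34202 = 753.3 lb.
ΣF_y = 0: A_y + T·sin70° − 2500 − 1700 = 0 → A_y = 4200 − 2202.38 × 0.939693 = 2130 lb.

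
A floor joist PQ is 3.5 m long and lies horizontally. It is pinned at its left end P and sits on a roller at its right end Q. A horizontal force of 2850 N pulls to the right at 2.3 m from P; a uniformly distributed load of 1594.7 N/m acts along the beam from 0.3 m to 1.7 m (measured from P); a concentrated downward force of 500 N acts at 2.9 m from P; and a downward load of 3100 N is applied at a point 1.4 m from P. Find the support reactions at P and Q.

Resultant of the distributed load: 1594.7 × 1.4 = 2232.58 N at 1 m from P.
Taking moments about P: Q_y·3.5 − (1594.7·1.4)·1 − 500·2.9 − 3100·1.4 = 0 → Q_y = 8022.58/3.5 = 2292.17 ≈ 2292 N.
ΣF_y = 0: P_y + 2292.17 − 1594.7·1.4 − 500 − 3100 = 0 → P_y = 3540 N.
ΣF_x = 0: P_x + 2850 = 0 → P_x = -2850 N.

P_x = -2850 N, P_y = 3540 N, Q_y = 2292 N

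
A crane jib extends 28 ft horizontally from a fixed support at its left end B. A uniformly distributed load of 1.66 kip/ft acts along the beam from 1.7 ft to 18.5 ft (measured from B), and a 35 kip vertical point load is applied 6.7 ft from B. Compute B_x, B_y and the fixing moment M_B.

Resultant of the distributed load: 1.66 × 16.8 = 27.888 kip at 10.1 ft from B.
ΣF_x = 0: B_x = 0.
ΣF_y = 0: B_y − 1.66·16.8 − 35 = 0 → B_y = 62.89 kip.
ΣM about B: M_B − (1.66·16.8)·10.1 − 35·6.7 = 0 → M_B = 516.2 kip·ft.

B_x = 0, B_y = 62.89 kip, M_B = 516.2 kip·ft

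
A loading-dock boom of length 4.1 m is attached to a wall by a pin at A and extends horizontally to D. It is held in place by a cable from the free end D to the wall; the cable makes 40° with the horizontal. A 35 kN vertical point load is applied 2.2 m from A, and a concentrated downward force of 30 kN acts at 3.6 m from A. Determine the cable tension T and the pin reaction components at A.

ΣM about A: T·sin40°·4.1 − 35·2.2 − 30·3.6 = 0 → T = 185/(4.1·0.642788) = 70.1973 ≈ 70.20 kN.
ΣF_x = 0: A_x − T·cos40° = 0 → A_x = 70.1973 × 0.766044 = 53.77 kN.
ΣF_y = 0: A_y + T·sin40° − 35 − 30 = 0 → A_y = 65 − 70.1973 × 0.642788 = 19.88 kN.

T = 70.20 kN, A_x = 53.77 kN, A_y = 19.88 kN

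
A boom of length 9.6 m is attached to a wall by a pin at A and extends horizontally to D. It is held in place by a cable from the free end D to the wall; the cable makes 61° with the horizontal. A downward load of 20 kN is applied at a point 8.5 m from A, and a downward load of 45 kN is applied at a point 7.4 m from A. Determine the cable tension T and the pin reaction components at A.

ΣM about A: T·sin61°·9.6 − 20·8.5 − 45·7.4 = 0 → T = 503/(9.6·0.87462) = 59.907 ≈ 59.91 kN.
ΣF_x = 0: A_x − T·cos61° = 0 → A_x = 59.907 × 0.48481 = 29.04 kN.
ΣF_y = 0: A_y + T·sin61° − 20 − 45 = 0 → A_y = 65 − 59.907 × 0.87462 = 12.60 kN.

T = 59.91 kN, A_x = 29.04 kN, A_y = 12.60 kN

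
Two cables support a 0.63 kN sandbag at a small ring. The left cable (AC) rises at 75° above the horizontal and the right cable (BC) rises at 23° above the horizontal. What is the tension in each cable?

ΣF_x = 0: −T_AC·cos75° + T_BC·cos23° = 0 → T_BC = 0.281171·T_AC.
ΣF_y = 0: T_AC·sin75° + T_BC·sin23° = 0.63.
Substitute: T_AC·(0.965926 + 0.281171·0.390731) = 0.63 → T_AC = 0.585617 ≈ 0.5856 kN.
Then T_BC = 0.281171 × 0.585617 = 0.1647 kN.

T_AC = 0.5856 kN, T_BC = 0.1647 kN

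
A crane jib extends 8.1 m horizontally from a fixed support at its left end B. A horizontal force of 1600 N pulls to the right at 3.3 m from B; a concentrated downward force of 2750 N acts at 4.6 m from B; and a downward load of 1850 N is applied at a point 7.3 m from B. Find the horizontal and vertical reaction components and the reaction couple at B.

ΣF_x = 0: B_x + 1600 = 0 → B_x = -1600 N.
ΣF_y = 0: B_y − 2750 − 1850 = 0 → B_y = 4600 N.
ΣM about B: M_B − 2750·4.6 − 1850·7.3 = 0 → M_B = 26160 N·m.

B_x = -1600 N, B_y = 4600 N, M_B = 26160 N·m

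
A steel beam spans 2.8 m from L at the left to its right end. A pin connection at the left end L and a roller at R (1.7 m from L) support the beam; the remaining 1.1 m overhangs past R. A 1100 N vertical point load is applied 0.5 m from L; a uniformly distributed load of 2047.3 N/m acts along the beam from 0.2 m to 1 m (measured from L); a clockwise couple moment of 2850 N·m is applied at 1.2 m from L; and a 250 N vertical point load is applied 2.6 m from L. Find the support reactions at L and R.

Resultant of the distributed load: 2047.3 × 0.8 = 1637.84 N at 0.6 m from L.
Moments about L: R_y·1.7 − 1100·0.5 − (2047.3·0.8)·0.6 − 2850 − 250·2.6 = 0 → R_y = 5032.704/1.7 = 2960.41 ≈ 2960 N.
ΣF_y = 0: L_y + 2960.41 − 1100 − 2047.3·0.8 − 250 = 0 → L_y = 27.43 N.
ΣF_x = 0: no horizontal applied forces, so L_x = 0.

L_x = 0, L_y = 27.43 N, R_y = 2960 N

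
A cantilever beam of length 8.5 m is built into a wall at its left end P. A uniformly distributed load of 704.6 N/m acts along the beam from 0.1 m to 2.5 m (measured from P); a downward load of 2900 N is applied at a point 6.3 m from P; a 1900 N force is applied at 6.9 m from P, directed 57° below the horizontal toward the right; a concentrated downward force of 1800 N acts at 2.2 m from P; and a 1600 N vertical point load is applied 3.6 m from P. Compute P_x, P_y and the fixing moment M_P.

Resultant of the distributed load: 704.6 × 2.4 = 1691.04 N at 1.3 m from P.
ΣF_x = 0: P_x + 1900·cos57° = 0 → P_x = -1035 N.
ΣF_y = 0: P_y − 704.6·2.4 − 2900 − 1900·sin57° − 1800 − 1600 = 0 → P_y = 9585 N.
ΣM about P: M_P − (704.6·2.4)·1.3 − 2900·6.3 − 1900·sin57°·6.9 − 1800·2.2 − 1600·3.6 = 0 → M_P = 41180 N·m.

P_x = -1035 N, P_y = 9585 N, M_P = 41180 N·m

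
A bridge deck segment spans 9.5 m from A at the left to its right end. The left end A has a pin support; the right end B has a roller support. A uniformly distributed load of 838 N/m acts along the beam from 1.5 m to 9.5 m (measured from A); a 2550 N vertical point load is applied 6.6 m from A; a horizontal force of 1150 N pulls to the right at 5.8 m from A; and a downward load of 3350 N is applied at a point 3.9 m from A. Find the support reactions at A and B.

A_x = -1150 N, A_y = 5576 N, B_y = 7028 N

Resultant of the distributed load: 838 × 8 = 6704 N at 5.5 m from A.
ΣM about A: B_y·9.5 − (838·8)·5.5 − 2550·6.6 − 3350·3.9 = 0 → B_y = 66767/9.5 = 7028.11 ≈ 7028 N.
ΣF_y = 0: A_y + 7028.11 − 838·8 − 2550 − 3350 = 0 → A_y = 5576 N.
ΣF_x = 0: A_x + 1150 = 0 → A_x = -1150 N.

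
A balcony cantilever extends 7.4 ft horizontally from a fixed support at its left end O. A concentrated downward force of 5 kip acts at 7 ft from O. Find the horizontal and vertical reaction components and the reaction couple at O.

O_x = 0, O_y = 5.000 kip, M_O = 35.00 kip·ft

ΣF_x = 0: O_x = 0.
ΣF_y = 0: O_y − 5 = 0 → O_y = 5.000 kip.
ΣM about O: M_O − 5·7 = 0 → M_O = 35.00 kip·ft.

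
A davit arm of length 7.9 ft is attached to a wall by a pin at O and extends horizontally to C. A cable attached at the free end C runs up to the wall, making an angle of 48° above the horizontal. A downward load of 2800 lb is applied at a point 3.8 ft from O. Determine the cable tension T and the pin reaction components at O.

T = 1812 lb, O_x = 1213 lb, O_y = 1453 lb

ΣM about O: T·sin48°·7.9 − 2800·3.8 = 0 → T = 10640/(7.9·0.743145) = 1812.35 ≈ 1812 lb.
ΣF_x = 0: O_x − T·cos48° = 0 → O_x = 1812.35 × 0.669131 = 1213 lb.
ΣF_y = 0: O_y + T·sin48° − 2800 = 0 → O_y = 2800 − 1812.35 × 0.743145 = 1453 lb.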